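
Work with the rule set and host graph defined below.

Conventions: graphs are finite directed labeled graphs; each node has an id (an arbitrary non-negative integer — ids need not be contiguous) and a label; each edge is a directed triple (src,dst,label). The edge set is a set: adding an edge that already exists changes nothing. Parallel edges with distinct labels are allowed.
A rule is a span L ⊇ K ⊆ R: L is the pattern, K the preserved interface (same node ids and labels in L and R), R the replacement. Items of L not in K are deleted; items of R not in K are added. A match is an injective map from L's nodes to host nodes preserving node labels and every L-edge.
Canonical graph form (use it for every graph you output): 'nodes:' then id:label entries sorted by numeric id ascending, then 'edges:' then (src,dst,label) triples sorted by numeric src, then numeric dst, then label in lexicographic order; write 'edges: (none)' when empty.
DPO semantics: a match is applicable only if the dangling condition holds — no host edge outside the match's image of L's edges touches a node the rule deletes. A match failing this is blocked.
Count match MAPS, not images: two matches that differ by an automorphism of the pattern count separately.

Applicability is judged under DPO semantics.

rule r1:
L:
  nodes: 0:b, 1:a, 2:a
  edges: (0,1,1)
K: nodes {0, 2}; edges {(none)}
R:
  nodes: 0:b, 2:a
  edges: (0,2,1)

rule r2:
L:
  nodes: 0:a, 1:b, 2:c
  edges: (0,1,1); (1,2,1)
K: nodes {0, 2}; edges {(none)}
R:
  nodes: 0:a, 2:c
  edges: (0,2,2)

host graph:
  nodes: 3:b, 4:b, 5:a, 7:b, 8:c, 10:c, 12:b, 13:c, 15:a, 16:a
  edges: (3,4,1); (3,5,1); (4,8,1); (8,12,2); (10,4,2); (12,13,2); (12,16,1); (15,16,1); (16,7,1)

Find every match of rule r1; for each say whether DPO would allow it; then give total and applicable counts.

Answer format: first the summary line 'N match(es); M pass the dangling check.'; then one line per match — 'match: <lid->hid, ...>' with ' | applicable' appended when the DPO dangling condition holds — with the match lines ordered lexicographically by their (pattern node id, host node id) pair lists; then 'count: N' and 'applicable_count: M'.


4 match(es); 2 pass the dangling check.
match: 0->3, 1->5, 2->15 | applicable
match: 0->3, 1->5, 2->16 | applicable
match: 0->12, 1->16, 2->5
match: 0->12, 1->16, 2->15
count: 4
applicable_count: 2


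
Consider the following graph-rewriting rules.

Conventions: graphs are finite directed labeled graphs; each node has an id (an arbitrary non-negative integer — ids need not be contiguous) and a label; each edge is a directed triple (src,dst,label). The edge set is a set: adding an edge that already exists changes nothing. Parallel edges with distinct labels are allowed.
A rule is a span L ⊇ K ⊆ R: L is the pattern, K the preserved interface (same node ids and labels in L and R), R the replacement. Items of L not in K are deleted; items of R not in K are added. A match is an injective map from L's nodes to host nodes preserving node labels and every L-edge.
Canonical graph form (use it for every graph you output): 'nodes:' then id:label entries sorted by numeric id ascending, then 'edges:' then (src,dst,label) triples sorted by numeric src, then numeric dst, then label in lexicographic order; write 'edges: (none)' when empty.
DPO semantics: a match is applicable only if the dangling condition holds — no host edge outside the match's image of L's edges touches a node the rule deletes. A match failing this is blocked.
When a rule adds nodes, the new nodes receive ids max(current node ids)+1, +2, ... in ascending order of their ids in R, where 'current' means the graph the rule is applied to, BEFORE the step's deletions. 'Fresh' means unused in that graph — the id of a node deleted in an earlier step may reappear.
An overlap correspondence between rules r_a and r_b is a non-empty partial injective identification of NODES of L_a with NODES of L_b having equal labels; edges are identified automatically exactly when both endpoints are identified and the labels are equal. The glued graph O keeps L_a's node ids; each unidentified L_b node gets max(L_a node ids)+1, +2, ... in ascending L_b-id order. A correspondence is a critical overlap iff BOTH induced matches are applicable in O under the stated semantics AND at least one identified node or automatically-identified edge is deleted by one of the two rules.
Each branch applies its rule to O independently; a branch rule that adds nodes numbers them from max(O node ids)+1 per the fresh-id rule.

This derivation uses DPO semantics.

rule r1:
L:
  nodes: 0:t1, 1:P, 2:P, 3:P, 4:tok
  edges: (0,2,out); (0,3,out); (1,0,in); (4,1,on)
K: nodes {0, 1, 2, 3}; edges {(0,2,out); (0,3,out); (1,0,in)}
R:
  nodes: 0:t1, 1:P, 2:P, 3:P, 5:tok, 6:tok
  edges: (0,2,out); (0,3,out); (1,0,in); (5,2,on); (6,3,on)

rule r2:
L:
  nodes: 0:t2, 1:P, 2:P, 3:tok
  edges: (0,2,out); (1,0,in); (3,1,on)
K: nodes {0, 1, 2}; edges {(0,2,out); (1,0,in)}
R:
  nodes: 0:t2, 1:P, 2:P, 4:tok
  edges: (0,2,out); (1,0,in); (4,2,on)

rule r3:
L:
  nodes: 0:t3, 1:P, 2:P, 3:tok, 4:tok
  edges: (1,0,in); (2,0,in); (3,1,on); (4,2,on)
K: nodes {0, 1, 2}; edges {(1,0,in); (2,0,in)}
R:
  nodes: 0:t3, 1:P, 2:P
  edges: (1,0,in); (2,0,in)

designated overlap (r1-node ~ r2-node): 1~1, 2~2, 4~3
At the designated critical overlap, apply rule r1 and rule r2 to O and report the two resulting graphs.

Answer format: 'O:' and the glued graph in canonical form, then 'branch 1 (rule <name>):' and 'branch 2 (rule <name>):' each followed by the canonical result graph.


O:
nodes: 0:t1, 1:P, 2:P, 3:P, 4:tok, 5:t2
edges: (0,2,out); (0,3,out); (1,0,in); (1,5,in); (4,1,on); (5,2,out)
branch 1 (rule r1):
nodes: 0:t1, 1:P, 2:P, 3:P, 5:t2, 6:tok, 7:tok
edges: (0,2,out); (0,3,out); (1,0,in); (1,5,in); (5,2,out); (6,2,on); (7,3,on)
branch 2 (rule r2):
nodes: 0:t1, 1:P, 2:P, 3:P, 5:t2, 6:tok
edges: (0,2,out); (0,3,out); (1,0,in); (1,5,in); (5,2,out); (6,2,on)


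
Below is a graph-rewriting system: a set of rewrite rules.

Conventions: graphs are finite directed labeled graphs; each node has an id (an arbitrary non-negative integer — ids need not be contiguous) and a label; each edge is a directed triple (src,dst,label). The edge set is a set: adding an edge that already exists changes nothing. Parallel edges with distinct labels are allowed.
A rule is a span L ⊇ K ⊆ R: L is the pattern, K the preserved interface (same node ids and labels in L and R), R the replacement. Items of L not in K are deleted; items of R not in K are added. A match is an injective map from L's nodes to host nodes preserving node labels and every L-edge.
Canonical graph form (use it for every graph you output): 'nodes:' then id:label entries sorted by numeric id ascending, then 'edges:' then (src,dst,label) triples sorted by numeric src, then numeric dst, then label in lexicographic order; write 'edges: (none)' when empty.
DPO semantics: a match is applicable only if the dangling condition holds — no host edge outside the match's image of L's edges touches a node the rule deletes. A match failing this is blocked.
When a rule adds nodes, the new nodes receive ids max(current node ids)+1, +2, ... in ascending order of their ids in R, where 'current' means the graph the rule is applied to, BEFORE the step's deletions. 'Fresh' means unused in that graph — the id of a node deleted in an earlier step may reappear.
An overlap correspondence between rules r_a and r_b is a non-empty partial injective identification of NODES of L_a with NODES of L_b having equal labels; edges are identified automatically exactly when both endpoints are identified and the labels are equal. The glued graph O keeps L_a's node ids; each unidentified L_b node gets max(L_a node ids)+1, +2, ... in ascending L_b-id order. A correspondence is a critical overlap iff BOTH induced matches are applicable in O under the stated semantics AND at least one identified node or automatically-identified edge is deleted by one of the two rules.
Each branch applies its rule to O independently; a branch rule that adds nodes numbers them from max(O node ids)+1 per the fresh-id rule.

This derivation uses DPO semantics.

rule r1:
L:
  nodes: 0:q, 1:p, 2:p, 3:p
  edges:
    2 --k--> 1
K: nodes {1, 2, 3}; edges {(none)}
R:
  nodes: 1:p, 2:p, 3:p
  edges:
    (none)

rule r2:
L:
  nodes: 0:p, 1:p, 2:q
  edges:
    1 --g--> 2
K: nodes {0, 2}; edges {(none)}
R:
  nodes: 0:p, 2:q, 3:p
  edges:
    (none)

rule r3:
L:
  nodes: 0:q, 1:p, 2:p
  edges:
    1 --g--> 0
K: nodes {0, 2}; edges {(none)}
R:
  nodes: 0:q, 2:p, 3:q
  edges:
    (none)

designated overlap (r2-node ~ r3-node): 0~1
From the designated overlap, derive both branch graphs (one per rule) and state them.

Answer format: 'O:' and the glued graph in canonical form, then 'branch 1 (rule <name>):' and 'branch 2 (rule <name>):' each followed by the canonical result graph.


O:
nodes: 0:p, 1:p, 2:q, 3:q, 4:p
edges: (0,3,g); (1,2,g)
branch 1 (rule r2):
nodes: 0:p, 2:q, 3:q, 4:p, 5:p
edges: (0,3,g)
branch 2 (rule r3):
nodes: 1:p, 2:q, 3:q, 4:p, 5:q
edges: (1,2,g)


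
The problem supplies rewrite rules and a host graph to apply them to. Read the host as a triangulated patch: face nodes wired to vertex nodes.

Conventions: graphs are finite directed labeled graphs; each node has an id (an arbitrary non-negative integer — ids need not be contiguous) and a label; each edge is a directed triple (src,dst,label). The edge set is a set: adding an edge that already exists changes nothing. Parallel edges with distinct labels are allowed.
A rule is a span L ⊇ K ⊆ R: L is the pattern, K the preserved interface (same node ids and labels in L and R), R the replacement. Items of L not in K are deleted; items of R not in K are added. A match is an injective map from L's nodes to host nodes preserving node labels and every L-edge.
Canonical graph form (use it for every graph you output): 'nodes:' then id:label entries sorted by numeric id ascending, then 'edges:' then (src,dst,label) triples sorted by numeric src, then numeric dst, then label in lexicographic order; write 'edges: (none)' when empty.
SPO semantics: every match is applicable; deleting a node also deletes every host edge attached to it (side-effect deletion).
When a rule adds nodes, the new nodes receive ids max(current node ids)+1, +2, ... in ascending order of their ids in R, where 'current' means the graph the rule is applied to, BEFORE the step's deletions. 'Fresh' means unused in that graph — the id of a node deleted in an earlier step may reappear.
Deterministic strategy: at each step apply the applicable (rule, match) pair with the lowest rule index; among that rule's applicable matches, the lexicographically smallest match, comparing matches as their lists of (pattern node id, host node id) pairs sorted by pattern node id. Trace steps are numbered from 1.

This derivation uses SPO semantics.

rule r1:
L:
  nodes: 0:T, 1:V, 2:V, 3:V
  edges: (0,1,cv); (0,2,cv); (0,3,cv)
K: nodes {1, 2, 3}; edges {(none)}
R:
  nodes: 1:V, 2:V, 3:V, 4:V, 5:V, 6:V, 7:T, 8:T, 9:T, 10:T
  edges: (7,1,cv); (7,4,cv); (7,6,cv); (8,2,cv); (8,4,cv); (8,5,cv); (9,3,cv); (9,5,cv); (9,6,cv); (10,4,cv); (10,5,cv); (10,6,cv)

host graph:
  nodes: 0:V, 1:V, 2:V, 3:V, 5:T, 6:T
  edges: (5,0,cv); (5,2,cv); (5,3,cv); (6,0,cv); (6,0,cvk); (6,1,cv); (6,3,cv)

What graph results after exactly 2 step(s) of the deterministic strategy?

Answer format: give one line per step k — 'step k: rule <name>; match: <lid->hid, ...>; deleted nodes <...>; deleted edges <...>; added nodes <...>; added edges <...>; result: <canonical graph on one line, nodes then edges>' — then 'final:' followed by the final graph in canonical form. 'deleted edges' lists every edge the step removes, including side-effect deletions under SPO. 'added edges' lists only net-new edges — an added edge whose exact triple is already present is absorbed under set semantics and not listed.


step 1: rule r1; match: 0->5, 1->0, 2->2, 3->3; deleted nodes 5; deleted edges (5,0,cv); (5,2,cv); (5,3,cv); added nodes 7, 8, 9, 10, 11, 12, 13; added edges (10,0,cv); (10,7,cv); (10,9,cv); (11,2,cv); (11,7,cv); (11,8,cv); (12,3,cv); (12,8,cv); (12,9,cv); (13,7,cv); (13,8,cv); (13,9,cv); result: nodes: 0:V, 1:V, 2:V, 3:V, 6:T, 7:V, 8:V, 9:V, 10:T, 11:T, 12:T, 13:T edges: (6,0,cv); (6,0,cvk); (6,1,cv); (6,3,cv); (10,0,cv); (10,7,cv); (10,9,cv); (11,2,cv); (11,7,cv); (11,8,cv); (12,3,cv); (12,8,cv); (12,9,cv); (13,7,cv); (13,8,cv); (13,9,cv)
step 2: rule r1; match: 0->6, 1->0, 2->1, 3->3; deleted nodes 6; deleted edges (6,0,cv); (6,0,cvk); (6,1,cv); (6,3,cv); added nodes 14, 15, 16, 17, 18, 19, 20; added edges (17,0,cv); (17,14,cv); (17,16,cv); (18,1,cv); (18,14,cv); (18,15,cv); (19,3,cv); (19,15,cv); (19,16,cv); (20,14,cv); (20,15,cv); (20,16,cv); result: nodes: 0:V, 1:V, 2:V, 3:V, 7:V, 8:V, 9:V, 10:T, 11:T, 12:T, 13:T, 14:V, 15:V, 16:V, 17:T, 18:T, 19:T, 20:T edges: (10,0,cv); (10,7,cv); (10,9,cv); (11,2,cv); (11,7,cv); (11,8,cv); (12,3,cv); (12,8,cv); (12,9,cv); (13,7,cv); (13,8,cv); (13,9,cv); (17,0,cv); (17,14,cv); (17,16,cv); (18,1,cv); (18,14,cv); (18,15,cv); (19,3,cv); (19,15,cv); (19,16,cv); (20,14,cv); (20,15,cv); (20,16,cv)
final:
nodes: 0:V, 1:V, 2:V, 3:V, 7:V, 8:V, 9:V, 10:T, 11:T, 12:T, 13:T, 14:V, 15:V, 16:V, 17:T, 18:T, 19:T, 20:T
edges: (10,0,cv); (10,7,cv); (10,9,cv); (11,2,cv); (11,7,cv); (11,8,cv); (12,3,cv); (12,8,cv); (12,9,cv); (13,7,cv); (13,8,cv); (13,9,cv); (17,0,cv); (17,14,cv); (17,16,cv); (18,1,cv); (18,14,cv); (18,15,cv); (19,3,cv); (19,15,cv); (19,16,cv); (20,14,cv); (20,15,cv); (20,16,cv)


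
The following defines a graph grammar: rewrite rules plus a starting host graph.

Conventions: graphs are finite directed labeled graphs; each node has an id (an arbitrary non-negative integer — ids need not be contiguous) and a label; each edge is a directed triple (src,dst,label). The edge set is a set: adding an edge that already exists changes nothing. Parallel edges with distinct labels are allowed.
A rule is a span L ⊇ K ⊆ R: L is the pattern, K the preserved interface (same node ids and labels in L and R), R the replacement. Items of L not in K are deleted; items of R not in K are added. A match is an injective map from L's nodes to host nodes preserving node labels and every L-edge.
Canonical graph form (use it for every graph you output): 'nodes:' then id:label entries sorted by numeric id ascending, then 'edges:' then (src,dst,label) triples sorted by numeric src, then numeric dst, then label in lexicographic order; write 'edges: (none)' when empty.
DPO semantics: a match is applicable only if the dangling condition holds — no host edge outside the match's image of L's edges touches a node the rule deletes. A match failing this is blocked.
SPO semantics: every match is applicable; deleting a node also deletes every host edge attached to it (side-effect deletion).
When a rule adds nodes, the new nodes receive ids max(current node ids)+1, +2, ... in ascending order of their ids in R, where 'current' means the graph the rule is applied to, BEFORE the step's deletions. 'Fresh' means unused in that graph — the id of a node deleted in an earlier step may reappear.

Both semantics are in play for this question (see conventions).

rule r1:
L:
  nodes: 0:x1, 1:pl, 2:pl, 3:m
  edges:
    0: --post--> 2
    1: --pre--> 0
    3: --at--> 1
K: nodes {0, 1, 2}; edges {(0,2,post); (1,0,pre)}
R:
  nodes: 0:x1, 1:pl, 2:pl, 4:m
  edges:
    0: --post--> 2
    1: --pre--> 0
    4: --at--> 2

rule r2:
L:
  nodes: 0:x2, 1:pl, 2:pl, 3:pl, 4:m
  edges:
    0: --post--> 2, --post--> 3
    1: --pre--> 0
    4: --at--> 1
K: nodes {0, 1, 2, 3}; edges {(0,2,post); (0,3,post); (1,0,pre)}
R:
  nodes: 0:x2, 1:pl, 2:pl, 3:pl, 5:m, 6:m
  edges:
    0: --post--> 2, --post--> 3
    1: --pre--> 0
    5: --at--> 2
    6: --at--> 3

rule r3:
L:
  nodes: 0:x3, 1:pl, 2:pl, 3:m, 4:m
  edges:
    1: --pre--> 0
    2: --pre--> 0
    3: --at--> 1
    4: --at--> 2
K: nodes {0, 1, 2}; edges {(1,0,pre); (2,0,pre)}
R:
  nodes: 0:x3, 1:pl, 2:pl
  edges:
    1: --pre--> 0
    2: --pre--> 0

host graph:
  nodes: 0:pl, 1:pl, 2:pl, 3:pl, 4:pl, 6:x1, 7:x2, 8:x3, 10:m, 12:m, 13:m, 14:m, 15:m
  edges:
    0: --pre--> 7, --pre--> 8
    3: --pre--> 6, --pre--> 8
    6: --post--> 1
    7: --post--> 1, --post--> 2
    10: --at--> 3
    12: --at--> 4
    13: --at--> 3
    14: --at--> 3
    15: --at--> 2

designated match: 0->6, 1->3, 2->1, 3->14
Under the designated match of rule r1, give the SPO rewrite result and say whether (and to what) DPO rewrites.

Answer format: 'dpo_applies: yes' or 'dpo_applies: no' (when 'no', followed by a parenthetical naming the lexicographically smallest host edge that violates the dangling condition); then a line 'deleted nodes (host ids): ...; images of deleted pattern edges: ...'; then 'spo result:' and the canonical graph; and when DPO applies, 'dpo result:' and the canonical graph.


dpo_applies: yes
deleted nodes (host ids): 14; images of deleted pattern edges: (14,3,at)
spo result:
nodes: 0:pl, 1:pl, 2:pl, 3:pl, 4:pl, 6:x1, 7:x2, 8:x3, 10:m, 12:m, 13:m, 15:m, 16:m
edges: (0,7,pre); (0,8,pre); (3,6,pre); (3,8,pre); (6,1,post); (7,1,post); (7,2,post); (10,3,at); (12,4,at); (13,3,at); (15,2,at); (16,1,at)
dpo result:
nodes: 0:pl, 1:pl, 2:pl, 3:pl, 4:pl, 6:x1, 7:x2, 8:x3, 10:m, 12:m, 13:m, 15:m, 16:m
edges: (0,7,pre); (0,8,pre); (3,6,pre); (3,8,pre); (6,1,post); (7,1,post); (7,2,post); (10,3,at); (12,4,at); (13,3,at); (15,2,at); (16,1,at)


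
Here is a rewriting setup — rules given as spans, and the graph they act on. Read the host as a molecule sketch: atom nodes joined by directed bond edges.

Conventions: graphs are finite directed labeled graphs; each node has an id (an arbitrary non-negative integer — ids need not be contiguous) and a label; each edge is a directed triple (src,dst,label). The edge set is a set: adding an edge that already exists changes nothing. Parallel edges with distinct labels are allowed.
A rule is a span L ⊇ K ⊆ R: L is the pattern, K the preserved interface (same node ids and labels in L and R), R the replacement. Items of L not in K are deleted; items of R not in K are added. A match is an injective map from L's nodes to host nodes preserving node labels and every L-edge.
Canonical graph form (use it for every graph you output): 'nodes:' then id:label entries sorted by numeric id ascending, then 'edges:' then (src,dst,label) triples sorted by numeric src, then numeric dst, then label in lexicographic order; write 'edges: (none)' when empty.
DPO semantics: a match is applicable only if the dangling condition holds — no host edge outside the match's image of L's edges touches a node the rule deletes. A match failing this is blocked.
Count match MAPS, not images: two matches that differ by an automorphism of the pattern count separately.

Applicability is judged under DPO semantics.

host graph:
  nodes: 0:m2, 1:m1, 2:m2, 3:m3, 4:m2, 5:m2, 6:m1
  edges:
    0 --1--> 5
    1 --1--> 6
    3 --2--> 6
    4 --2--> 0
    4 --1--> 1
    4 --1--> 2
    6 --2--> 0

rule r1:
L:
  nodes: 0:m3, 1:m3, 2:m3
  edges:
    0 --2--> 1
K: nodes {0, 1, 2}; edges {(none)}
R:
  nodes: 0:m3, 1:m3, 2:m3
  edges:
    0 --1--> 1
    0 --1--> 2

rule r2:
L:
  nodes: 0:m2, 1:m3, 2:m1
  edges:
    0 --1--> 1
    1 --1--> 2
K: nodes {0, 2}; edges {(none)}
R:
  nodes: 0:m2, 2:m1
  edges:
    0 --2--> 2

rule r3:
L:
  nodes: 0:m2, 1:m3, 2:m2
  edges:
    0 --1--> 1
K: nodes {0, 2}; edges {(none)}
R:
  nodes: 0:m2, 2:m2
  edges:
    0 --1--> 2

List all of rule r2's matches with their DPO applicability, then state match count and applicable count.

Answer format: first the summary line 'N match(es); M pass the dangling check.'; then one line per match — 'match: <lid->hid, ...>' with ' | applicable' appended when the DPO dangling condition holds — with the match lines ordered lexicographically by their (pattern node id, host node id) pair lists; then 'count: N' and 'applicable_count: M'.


0 match(es); 0 pass the dangling check.
count: 0
applicable_count: 0


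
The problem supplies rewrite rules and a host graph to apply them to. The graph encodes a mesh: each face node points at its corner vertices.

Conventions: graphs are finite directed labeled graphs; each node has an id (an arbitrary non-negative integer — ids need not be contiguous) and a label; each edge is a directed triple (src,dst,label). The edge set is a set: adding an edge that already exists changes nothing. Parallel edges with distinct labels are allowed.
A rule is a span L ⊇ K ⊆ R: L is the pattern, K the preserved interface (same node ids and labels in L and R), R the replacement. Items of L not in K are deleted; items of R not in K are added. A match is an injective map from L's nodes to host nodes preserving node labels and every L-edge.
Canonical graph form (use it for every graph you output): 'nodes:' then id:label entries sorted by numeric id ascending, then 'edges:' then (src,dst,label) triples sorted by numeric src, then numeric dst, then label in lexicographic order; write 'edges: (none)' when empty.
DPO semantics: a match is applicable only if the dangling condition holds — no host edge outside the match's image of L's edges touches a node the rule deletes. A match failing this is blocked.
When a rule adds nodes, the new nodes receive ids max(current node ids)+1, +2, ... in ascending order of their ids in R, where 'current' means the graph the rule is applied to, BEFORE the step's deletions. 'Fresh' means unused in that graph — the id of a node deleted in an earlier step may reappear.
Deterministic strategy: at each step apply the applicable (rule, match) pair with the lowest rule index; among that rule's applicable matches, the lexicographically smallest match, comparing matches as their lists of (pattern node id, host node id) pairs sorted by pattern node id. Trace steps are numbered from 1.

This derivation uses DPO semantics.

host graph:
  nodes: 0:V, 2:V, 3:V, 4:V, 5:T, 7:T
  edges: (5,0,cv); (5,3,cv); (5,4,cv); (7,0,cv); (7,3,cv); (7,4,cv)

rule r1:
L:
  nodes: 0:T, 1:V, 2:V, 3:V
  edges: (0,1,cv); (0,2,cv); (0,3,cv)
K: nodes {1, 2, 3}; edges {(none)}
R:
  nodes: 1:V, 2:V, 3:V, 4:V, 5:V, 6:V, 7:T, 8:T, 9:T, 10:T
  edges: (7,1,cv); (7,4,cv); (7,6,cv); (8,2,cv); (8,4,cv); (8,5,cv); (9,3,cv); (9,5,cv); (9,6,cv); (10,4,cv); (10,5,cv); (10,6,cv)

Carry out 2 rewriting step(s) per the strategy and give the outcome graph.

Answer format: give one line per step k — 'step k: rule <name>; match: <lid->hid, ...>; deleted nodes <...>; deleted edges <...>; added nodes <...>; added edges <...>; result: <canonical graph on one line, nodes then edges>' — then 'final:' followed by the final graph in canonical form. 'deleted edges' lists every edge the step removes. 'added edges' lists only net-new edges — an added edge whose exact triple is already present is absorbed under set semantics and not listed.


step 1: rule r1; match: 0->5, 1->0, 2->3, 3->4; deleted nodes 5; deleted edges (5,0,cv); (5,3,cv); (5,4,cv); added nodes 8, 9, 10, 11, 12, 13, 14; added edges (11,0,cv); (11,8,cv); (11,10,cv); (12,3,cv); (12,8,cv); (12,9,cv); (13,4,cv); (13,9,cv); (13,10,cv); (14,8,cv); (14,9,cv); (14,10,cv); result: nodes: 0:V, 2:V, 3:V, 4:V, 7:T, 8:V, 9:V, 10:V, 11:T, 12:T, 13:T, 14:T edges: (7,0,cv); (7,3,cv); (7,4,cv); (11,0,cv); (11,8,cv); (11,10,cv); (12,3,cv); (12,8,cv); (12,9,cv); (13,4,cv); (13,9,cv); (13,10,cv); (14,8,cv); (14,9,cv); (14,10,cv)
step 2: rule r1; match: 0->7, 1->0, 2->3, 3->4; deleted nodes 7; deleted edges (7,0,cv); (7,3,cv); (7,4,cv); added nodes 15, 16, 17, 18, 19, 20, 21; added edges (18,0,cv); (18,15,cv); (18,17,cv); (19,3,cv); (19,15,cv); (19,16,cv); (20,4,cv); (20,16,cv); (20,17,cv); (21,15,cv); (21,16,cv); (21,17,cv); result: nodes: 0:V, 2:V, 3:V, 4:V, 8:V, 9:V, 10:V, 11:T, 12:T, 13:T, 14:T, 15:V, 16:V, 17:V, 18:T, 19:T, 20:T, 21:T edges: (11,0,cv); (11,8,cv); (11,10,cv); (12,3,cv); (12,8,cv); (12,9,cv); (13,4,cv); (13,9,cv); (13,10,cv); (14,8,cv); (14,9,cv); (14,10,cv); (18,0,cv); (18,15,cv); (18,17,cv); (19,3,cv); (19,15,cv); (19,16,cv); (20,4,cv); (20,16,cv); (20,17,cv); (21,15,cv); (21,16,cv); (21,17,cv)
final:
nodes: 0:V, 2:V, 3:V, 4:V, 8:V, 9:V, 10:V, 11:T, 12:T, 13:T, 14:T, 15:V, 16:V, 17:V, 18:T, 19:T, 20:T, 21:T
edges: (11,0,cv); (11,8,cv); (11,10,cv); (12,3,cv); (12,8,cv); (12,9,cv); (13,4,cv); (13,9,cv); (13,10,cv); (14,8,cv); (14,9,cv); (14,10,cv); (18,0,cv); (18,15,cv); (18,17,cv); (19,3,cv); (19,15,cv); (19,16,cv); (20,4,cv); (20,16,cv); (20,17,cv); (21,15,cv); (21,16,cv); (21,17,cv)


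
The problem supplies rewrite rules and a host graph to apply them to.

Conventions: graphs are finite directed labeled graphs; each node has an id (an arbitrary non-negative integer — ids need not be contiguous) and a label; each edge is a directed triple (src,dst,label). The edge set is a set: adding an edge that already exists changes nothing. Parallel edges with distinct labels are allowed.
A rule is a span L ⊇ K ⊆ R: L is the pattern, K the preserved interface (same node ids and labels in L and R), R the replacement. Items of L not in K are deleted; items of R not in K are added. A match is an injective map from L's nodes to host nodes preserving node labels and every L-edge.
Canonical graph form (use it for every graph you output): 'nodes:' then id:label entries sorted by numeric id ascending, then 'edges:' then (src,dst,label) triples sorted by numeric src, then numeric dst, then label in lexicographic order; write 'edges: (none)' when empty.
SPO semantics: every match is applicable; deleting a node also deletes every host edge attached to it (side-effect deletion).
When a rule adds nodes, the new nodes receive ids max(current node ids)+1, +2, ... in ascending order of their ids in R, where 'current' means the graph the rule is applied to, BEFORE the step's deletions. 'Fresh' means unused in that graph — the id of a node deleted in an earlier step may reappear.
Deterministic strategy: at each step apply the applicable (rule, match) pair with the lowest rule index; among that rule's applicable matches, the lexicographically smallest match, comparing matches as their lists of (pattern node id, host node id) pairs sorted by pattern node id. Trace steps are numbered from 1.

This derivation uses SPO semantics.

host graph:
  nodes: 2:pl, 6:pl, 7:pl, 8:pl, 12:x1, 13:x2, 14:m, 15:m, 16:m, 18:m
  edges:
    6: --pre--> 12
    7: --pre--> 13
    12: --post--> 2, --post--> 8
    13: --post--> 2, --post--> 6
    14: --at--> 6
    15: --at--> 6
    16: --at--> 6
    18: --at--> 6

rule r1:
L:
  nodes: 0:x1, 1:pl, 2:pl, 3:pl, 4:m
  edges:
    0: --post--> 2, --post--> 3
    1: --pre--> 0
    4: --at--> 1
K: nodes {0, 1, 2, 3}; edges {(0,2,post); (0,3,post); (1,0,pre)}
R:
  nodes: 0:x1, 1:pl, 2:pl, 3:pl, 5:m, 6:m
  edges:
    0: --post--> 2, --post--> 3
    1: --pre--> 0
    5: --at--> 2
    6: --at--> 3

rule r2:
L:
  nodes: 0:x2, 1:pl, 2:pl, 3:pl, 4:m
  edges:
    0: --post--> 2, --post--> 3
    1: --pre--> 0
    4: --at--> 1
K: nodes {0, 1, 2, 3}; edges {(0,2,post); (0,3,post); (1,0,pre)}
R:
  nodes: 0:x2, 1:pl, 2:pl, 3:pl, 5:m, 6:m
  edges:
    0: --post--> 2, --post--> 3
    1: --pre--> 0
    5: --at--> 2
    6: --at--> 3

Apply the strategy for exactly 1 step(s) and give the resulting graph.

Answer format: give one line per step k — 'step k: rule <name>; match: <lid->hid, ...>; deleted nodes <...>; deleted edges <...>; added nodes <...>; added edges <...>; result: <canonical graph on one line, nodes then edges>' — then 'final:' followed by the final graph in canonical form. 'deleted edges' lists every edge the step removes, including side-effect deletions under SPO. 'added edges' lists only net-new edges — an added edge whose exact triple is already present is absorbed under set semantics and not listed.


step 1: rule r1; match: 0->12, 1->6, 2->2, 3->8, 4->14; deleted nodes 14; deleted edges (14,6,at); added nodes 19, 20; added edges (19,2,at); (20,8,at); result: nodes: 2:pl, 6:pl, 7:pl, 8:pl, 12:x1, 13:x2, 15:m, 16:m, 18:m, 19:m, 20:m edges: (6,12,pre); (7,13,pre); (12,2,post); (12,8,post); (13,2,post); (13,6,post); (15,6,at); (16,6,at); (18,6,at); (19,2,at); (20,8,at)
final:
nodes: 2:pl, 6:pl, 7:pl, 8:pl, 12:x1, 13:x2, 15:m, 16:m, 18:m, 19:m, 20:m
edges: (6,12,pre); (7,13,pre); (12,2,post); (12,8,post); (13,2,post); (13,6,post); (15,6,at); (16,6,at); (18,6,at); (19,2,at); (20,8,at)


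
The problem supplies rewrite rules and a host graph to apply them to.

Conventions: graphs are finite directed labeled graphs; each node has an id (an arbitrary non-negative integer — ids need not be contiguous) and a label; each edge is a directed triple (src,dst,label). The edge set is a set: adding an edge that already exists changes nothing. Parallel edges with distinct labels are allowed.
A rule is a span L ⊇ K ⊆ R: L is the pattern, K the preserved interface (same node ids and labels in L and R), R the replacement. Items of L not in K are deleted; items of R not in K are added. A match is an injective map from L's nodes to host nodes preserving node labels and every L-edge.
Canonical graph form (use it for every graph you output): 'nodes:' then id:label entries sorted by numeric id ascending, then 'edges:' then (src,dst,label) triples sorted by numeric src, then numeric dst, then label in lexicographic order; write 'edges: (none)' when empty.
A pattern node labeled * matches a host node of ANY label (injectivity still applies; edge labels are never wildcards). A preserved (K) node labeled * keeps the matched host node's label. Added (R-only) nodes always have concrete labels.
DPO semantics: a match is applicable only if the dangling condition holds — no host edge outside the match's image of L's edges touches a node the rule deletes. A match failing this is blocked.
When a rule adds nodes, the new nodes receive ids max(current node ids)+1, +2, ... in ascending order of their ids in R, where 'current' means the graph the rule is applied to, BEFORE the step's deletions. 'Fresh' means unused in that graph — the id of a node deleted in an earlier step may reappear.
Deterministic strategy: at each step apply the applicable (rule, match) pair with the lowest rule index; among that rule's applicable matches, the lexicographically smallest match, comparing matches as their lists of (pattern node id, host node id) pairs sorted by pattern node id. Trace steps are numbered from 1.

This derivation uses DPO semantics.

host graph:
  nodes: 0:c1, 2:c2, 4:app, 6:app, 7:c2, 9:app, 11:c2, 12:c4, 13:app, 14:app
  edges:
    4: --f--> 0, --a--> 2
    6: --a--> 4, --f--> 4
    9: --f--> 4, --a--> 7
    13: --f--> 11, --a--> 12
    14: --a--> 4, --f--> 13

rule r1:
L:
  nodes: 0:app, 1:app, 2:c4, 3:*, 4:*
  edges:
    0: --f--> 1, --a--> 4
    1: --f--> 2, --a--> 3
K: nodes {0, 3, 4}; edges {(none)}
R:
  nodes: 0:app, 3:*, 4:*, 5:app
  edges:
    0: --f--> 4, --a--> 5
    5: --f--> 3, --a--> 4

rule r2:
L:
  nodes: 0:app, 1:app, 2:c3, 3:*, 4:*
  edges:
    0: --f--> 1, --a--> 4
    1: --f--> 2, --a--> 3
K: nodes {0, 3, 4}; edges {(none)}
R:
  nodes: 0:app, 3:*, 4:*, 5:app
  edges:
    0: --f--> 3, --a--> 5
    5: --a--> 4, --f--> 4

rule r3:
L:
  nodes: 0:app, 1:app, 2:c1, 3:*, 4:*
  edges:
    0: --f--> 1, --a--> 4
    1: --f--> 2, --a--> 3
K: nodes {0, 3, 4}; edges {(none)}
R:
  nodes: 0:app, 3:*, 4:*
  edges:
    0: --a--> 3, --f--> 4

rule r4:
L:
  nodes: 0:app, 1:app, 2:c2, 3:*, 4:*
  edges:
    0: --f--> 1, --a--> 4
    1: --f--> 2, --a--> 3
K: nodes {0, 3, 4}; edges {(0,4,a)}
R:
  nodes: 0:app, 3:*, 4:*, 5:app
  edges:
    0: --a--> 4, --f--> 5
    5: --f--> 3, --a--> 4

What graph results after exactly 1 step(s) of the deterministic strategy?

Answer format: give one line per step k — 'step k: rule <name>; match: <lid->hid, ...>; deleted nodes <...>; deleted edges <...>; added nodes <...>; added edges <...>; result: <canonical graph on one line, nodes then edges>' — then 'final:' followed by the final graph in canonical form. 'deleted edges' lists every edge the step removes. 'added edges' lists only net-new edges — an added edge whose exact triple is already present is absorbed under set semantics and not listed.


step 1: rule r4; match: 0->14, 1->13, 2->11, 3->12, 4->4; deleted nodes 11, 13; deleted edges (13,11,f); (13,12,a); (14,13,f); added nodes 15; added edges (14,15,f); (15,4,a); (15,12,f); result: nodes: 0:c1, 2:c2, 4:app, 6:app, 7:c2, 9:app, 12:c4, 14:app, 15:app edges: (4,0,f); (4,2,a); (6,4,a); (6,4,f); (9,4,f); (9,7,a); (14,4,a); (14,15,f); (15,4,a); (15,12,f)
final:
nodes: 0:c1, 2:c2, 4:app, 6:app, 7:c2, 9:app, 12:c4, 14:app, 15:app
edges: (4,0,f); (4,2,a); (6,4,a); (6,4,f); (9,4,f); (9,7,a); (14,4,a); (14,15,f); (15,4,a); (15,12,f)


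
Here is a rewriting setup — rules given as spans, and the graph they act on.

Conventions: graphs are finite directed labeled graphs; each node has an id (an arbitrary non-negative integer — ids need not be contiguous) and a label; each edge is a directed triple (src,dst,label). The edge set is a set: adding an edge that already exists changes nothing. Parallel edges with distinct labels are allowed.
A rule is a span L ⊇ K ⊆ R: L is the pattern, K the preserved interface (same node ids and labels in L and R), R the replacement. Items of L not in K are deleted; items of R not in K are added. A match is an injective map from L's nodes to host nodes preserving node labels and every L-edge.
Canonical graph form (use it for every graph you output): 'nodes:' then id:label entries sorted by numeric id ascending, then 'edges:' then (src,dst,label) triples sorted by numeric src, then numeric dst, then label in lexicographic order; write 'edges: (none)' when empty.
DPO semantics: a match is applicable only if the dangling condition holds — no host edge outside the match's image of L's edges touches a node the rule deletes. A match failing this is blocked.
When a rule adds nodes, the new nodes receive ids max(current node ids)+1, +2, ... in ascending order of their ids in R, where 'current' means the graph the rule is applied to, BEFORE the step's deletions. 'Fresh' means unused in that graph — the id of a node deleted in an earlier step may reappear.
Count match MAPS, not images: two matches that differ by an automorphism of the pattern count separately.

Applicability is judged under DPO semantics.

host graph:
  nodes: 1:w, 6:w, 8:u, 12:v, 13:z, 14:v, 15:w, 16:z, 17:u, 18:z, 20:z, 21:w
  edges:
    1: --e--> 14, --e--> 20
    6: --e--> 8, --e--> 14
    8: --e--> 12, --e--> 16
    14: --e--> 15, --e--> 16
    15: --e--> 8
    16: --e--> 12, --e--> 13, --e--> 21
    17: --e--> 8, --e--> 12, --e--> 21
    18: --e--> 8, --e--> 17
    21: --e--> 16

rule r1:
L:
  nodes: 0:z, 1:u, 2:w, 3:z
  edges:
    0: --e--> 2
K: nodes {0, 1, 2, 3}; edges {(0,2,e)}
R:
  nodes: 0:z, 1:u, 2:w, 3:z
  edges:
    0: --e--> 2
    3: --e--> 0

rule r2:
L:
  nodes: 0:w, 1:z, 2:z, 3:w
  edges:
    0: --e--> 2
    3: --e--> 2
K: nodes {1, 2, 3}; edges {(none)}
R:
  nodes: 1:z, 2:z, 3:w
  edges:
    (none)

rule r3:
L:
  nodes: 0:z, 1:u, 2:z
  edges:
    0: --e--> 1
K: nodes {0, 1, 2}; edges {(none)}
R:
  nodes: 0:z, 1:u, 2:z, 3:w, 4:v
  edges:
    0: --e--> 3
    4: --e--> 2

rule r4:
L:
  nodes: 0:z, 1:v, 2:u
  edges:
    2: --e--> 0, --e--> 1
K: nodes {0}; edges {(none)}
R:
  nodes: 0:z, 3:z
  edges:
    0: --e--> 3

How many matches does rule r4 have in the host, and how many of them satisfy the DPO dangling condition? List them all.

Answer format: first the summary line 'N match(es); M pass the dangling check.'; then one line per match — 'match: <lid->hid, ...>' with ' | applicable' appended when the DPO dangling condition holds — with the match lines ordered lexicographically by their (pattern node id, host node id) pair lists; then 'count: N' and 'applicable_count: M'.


1 match(es); 0 pass the dangling check.
match: 0->16, 1->12, 2->8
count: 1
applicable_count: 0


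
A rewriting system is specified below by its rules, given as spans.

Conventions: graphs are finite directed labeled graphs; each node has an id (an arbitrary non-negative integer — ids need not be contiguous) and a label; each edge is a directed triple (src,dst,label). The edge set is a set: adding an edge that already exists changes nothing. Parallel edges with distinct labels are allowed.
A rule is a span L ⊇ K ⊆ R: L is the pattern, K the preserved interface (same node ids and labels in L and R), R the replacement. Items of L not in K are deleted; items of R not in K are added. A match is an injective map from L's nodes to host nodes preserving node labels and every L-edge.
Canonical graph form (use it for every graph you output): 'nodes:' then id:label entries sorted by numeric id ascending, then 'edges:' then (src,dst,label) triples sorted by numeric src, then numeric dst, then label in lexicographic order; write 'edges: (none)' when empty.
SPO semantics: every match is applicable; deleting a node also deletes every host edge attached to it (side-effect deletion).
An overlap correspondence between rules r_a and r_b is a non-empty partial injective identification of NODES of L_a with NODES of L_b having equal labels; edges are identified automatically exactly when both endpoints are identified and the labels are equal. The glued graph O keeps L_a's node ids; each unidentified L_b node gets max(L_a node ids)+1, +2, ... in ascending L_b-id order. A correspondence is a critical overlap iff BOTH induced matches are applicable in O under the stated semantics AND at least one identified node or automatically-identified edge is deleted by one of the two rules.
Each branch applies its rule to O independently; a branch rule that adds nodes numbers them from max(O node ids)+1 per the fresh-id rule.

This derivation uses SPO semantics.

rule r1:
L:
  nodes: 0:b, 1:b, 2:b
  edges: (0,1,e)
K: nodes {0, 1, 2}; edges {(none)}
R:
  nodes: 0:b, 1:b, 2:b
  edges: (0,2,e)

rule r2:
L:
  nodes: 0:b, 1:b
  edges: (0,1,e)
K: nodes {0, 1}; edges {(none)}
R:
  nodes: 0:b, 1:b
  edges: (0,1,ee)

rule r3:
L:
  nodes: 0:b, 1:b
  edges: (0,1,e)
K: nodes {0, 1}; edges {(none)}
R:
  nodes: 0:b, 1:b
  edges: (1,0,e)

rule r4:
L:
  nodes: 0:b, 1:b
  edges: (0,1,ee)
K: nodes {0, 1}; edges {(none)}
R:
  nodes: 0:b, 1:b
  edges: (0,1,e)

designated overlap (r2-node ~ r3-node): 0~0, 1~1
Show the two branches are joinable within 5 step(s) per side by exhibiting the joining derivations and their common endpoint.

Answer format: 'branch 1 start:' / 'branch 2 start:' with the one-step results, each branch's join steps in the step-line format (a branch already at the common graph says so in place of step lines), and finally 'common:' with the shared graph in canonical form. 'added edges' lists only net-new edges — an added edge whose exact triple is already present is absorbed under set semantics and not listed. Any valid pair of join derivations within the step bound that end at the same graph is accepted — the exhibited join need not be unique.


branch 1 start:
nodes: 0:b, 1:b
edges: (0,1,ee)
branch 2 start:
nodes: 0:b, 1:b
edges: (1,0,e)
branch 1 step 1: rule r4; match: 0->0, 1->1; deleted nodes (none); deleted edges (0,1,ee); added nodes (none); added edges (0,1,e); result: nodes: 0:b, 1:b edges: (0,1,e)
branch 2 step 1: rule r3; match: 0->1, 1->0; deleted nodes (none); deleted edges (1,0,e); added nodes (none); added edges (0,1,e); result: nodes: 0:b, 1:b edges: (0,1,e)
common:
nodes: 0:b, 1:b
edges: (0,1,e)


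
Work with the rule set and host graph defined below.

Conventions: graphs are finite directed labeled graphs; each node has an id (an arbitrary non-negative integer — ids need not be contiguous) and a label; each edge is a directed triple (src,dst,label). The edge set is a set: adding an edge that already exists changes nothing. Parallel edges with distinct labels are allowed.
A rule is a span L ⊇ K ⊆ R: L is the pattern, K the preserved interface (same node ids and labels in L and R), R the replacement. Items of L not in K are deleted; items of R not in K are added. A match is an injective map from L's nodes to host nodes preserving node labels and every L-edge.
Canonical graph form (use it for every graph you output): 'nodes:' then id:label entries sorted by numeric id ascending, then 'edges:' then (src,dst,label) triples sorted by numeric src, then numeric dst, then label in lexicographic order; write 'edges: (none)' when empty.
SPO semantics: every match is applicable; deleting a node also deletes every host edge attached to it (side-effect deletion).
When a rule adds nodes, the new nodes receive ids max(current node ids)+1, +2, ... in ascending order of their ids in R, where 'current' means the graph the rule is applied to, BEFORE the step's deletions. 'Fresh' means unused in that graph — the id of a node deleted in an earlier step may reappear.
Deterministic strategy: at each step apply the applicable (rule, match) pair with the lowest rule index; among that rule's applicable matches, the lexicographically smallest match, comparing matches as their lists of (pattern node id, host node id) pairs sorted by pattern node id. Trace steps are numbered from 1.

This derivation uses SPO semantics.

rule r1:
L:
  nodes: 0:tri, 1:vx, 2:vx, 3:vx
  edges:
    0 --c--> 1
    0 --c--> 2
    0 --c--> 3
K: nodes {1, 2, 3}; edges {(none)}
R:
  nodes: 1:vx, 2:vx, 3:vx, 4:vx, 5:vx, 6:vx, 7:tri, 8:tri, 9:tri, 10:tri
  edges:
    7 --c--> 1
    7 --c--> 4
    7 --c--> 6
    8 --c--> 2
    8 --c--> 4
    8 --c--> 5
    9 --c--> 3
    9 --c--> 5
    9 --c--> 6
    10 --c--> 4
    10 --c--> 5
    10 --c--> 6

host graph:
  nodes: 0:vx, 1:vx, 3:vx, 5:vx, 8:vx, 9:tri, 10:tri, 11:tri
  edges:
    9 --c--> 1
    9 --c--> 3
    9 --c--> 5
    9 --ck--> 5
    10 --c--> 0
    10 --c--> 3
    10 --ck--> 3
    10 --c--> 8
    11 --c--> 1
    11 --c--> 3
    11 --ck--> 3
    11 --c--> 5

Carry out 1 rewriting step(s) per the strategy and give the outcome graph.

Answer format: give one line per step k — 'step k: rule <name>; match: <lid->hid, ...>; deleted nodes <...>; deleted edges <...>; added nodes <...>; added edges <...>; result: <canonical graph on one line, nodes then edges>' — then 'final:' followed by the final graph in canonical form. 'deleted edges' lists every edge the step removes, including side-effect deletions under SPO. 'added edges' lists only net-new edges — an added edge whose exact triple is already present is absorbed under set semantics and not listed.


step 1: rule r1; match: 0->9, 1->1, 2->3, 3->5; deleted nodes 9; deleted edges (9,1,c); (9,3,c); (9,5,c); (9,5,ck); added nodes 12, 13, 14, 15, 16, 17, 18; added edges (15,1,c); (15,12,c); (15,14,c); (16,3,c); (16,12,c); (16,13,c); (17,5,c); (17,13,c); (17,14,c); (18,12,c); (18,13,c); (18,14,c); result: nodes: 0:vx, 1:vx, 3:vx, 5:vx, 8:vx, 10:tri, 11:tri, 12:vx, 13:vx, 14:vx, 15:tri, 16:tri, 17:tri, 18:tri edges: (10,0,c); (10,3,c); (10,3,ck); (10,8,c); (11,1,c); (11,3,c); (11,3,ck); (11,5,c); (15,1,c); (15,12,c); (15,14,c); (16,3,c); (16,12,c); (16,13,c); (17,5,c); (17,13,c); (17,14,c); (18,12,c); (18,13,c); (18,14,c)
final:
nodes: 0:vx, 1:vx, 3:vx, 5:vx, 8:vx, 10:tri, 11:tri, 12:vx, 13:vx, 14:vx, 15:tri, 16:tri, 17:tri, 18:tri
edges: (10,0,c); (10,3,c); (10,3,ck); (10,8,c); (11,1,c); (11,3,c); (11,3,ck); (11,5,c); (15,1,c); (15,12,c); (15,14,c); (16,3,c); (16,12,c); (16,13,c); (17,5,c); (17,13,c); (17,14,c); (18,12,c); (18,13,c); (18,14,c)
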